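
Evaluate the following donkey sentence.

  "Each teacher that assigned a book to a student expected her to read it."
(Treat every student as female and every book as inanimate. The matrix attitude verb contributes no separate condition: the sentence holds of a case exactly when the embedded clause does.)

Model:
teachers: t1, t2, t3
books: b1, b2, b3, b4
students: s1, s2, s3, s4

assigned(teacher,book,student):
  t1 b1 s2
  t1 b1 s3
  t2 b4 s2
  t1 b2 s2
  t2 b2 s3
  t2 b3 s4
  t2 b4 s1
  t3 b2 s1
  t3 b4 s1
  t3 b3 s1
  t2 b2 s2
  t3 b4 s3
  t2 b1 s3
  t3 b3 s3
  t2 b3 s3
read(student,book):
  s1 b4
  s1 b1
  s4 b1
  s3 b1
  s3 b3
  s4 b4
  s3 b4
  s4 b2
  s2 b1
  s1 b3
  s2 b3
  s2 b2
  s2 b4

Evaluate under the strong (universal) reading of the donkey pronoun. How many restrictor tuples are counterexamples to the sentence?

3

"her" takes "a student" as antecedent and "it" takes "a book"; both are donkey pronouns co-varying with the restrictor.
Strong reading: for every (t,b,s) with assigned(t,b,s), read(s,b).
Restrictor triples: (t1,b1,s2)→read(s2,b1) ✓  (t1,b1,s3)→read(s3,b1) ✓  (t1,b2,s2)→read(s2,b2) ✓  (t2,b1,s3)→read(s3,b1) ✓  (t2,b2,s2)→read(s2,b2) ✓  (t2,b2,s3)→read(s3,b2) ✗  (t2,b3,s3)→read(s3,b3) ✓  (t2,b3,s4)→read(s4,b3) ✗  (t2,b4,s1)→read(s1,b4) ✓  (t2,b4,s2)→read(s2,b4) ✓  (t3,b2,s1)→read(s1,b2) ✗  (t3,b3,s1)→read(s1,b3) ✓  (t3,b3,s3)→read(s3,b3) ✓  (t3,b4,s1)→read(s1,b4) ✓  (t3,b4,s3)→read(s3,b4) ✓
Counterexamples (restrictor triples failing the scope): 3.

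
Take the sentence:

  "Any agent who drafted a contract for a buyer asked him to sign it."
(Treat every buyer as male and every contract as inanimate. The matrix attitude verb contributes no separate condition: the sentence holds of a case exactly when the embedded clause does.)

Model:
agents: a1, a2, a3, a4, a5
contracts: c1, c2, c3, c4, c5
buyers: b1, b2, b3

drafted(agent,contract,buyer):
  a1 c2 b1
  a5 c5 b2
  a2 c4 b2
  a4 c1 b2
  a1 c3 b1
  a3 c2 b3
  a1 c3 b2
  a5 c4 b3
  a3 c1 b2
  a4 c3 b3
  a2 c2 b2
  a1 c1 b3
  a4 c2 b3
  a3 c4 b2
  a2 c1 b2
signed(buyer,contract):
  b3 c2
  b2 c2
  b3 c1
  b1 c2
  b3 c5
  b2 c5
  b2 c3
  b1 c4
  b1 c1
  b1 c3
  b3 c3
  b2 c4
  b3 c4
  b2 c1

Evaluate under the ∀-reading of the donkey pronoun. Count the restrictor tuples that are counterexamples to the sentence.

0

"him" takes "a buyer" as antecedent and "it" takes "a contract"; both are donkey pronouns co-varying with the restrictor.
Strong reading: for every (a,c,b) with drafted(a,c,b), signed(b,c).
Restrictor triples: (a1,c1,b3)→signed(b3,c1) ✓  (a1,c2,b1)→signed(b1,c2) ✓  (a1,c3,b1)→signed(b1,c3) ✓  (a1,c3,b2)→signed(b2,c3) ✓  (a2,c1,b2)→signed(b2,c1) ✓  (a2,c2,b2)→signed(b2,c2) ✓  (a2,c4,b2)→signed(b2,c4) ✓  (a3,c1,b2)→signed(b2,c1) ✓  (a3,c2,b3)→signed(b3,c2) ✓  (a3,c4,b2)→signed(b2,c4) ✓  (a4,c1,b2)→signed(b2,c1) ✓  (a4,c2,b3)→signed(b3,c2) ✓  (a4,c3,b3)→signed(b3,c3) ✓  (a5,c4,b3)→signed(b3,c4) ✓  (a5,c5,b2)→signed(b2,c5) ✓
Counterexamples (restrictor triples failing the scope): 0.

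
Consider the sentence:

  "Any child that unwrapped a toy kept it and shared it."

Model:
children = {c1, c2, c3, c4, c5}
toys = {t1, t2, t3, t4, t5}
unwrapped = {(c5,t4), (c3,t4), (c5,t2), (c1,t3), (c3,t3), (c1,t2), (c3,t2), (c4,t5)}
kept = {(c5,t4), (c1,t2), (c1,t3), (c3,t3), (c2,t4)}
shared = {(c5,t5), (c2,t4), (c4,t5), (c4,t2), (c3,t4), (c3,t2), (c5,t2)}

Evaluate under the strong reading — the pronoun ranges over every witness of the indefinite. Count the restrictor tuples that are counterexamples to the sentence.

8

"it" takes "a toy" as antecedent — a donkey pronoun bound across the clause boundary.
Strong reading: for every (c,t) with unwrapped(c,t), kept(c,t) ∧ shared(c,t).
Restrictor pairs: (c1,t2) ✗  (c1,t3) ✗  (c3,t2) ✗  (c3,t3) ✗  (c3,t4) ✗  (c4,t5) ✗  (c5,t2) ✗  (c5,t4) ✗
Counterexamples (restrictor pairs failing the scope): 8.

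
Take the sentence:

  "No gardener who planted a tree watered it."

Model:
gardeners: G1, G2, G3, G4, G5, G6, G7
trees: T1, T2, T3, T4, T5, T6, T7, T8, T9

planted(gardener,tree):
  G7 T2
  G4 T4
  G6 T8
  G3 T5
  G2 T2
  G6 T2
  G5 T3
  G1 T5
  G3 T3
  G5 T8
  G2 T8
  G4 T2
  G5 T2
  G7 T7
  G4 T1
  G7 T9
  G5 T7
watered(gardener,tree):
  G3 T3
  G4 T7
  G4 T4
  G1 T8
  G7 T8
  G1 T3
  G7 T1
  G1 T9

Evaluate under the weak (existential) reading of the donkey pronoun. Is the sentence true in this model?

False

"it" takes "a tree" as antecedent — a donkey pronoun bound across the clause boundary.
Truth condition: for no (g,t) with planted(g,t) does watered(g,t) hold.
Restrictor pairs — does the scope hold? (G1,T5):fails  (G2,T2):fails  (G2,T8):fails  (G3,T3):holds  (G3,T5):fails  (G4,T1):fails  (G4,T2):fails  (G4,T4):holds  (G5,T2):fails  (G5,T3):fails  (G5,T7):fails  (G5,T8):fails  (G6,T2):fails  (G6,T8):fails  (G7,T2):fails  (G7,T7):fails  (G7,T9):fails
Scope holds for 2 pair(s), so the sentence is false.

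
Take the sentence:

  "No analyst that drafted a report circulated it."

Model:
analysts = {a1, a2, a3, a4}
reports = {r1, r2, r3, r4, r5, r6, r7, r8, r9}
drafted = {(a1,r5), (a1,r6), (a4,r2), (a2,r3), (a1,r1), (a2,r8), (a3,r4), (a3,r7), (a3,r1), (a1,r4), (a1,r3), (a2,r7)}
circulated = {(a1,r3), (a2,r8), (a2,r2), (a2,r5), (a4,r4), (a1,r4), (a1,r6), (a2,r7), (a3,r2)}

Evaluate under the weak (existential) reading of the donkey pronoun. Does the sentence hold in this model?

"it" takes "a report" as antecedent — a donkey pronoun bound across the clause boundary.
Truth condition: for no (a,r) with drafted(a,r) does circulated(a,r) hold.
Restrictor pairs — does the scope hold? (a1,r1):fails  (a1,r3):holds  (a1,r4):holds  (a1,r5):fails  (a1,r6):holds  (a2,r3):fails  (a2,r7):holds  (a2,r8):holds  (a3,r1):fails  (a3,r4):fails  (a3,r7):fails  (a4,r2):fails
Scope holds for 5 pair(s), so the sentence is false.

False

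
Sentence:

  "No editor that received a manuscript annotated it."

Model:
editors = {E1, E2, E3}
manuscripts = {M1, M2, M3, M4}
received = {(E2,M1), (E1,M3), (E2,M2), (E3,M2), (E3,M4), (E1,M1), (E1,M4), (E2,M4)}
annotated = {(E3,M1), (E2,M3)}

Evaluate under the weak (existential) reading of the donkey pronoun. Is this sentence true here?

"it" takes "a manuscript" as antecedent — a donkey pronoun bound across the clause boundary.
Truth condition: for no (e,m) with received(e,m) does annotated(e,m) hold.
Restrictor pairs — does the scope hold? (E1,M1):fails  (E1,M3):fails  (E1,M4):fails  (E2,M1):fails  (E2,M2):fails  (E2,M4):fails  (E3,M2):fails  (E3,M4):fails
Scope holds for no restrictor pair, so the sentence is true.

True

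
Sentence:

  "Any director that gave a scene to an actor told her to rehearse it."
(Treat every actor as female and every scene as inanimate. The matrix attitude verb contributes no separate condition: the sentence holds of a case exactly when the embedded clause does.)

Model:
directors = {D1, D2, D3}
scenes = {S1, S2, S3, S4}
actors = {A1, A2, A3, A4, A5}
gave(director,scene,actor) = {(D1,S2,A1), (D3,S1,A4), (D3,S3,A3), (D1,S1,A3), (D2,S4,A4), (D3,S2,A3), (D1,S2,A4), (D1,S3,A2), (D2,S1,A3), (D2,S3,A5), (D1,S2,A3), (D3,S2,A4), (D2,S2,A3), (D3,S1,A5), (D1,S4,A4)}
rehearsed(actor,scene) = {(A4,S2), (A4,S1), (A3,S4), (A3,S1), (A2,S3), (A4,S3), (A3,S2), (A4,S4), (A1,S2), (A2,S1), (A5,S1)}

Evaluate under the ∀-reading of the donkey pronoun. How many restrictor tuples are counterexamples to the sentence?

"her" takes "an actor" as antecedent and "it" takes "a scene"; both are donkey pronouns co-varying with the restrictor.
Strong reading: for every (d,s,a) with gave(d,s,a), rehearsed(a,s).
Restrictor triples: (D1,S1,A3)→rehearsed(A3,S1) ✓  (D1,S2,A1)→rehearsed(A1,S2) ✓  (D1,S2,A3)→rehearsed(A3,S2) ✓  (D1,S2,A4)→rehearsed(A4,S2) ✓  (D1,S3,A2)→rehearsed(A2,S3) ✓  (D1,S4,A4)→rehearsed(A4,S4) ✓  (D2,S1,A3)→rehearsed(A3,S1) ✓  (D2,S2,A3)→rehearsed(A3,S2) ✓  (D2,S3,A5)→rehearsed(A5,S3) ✗  (D2,S4,A4)→rehearsed(A4,S4) ✓  (D3,S1,A4)→rehearsed(A4,S1) ✓  (D3,S1,A5)→rehearsed(A5,S1) ✓  (D3,S2,A3)→rehearsed(A3,S2) ✓  (D3,S2,A4)→rehearsed(A4,S2) ✓  (D3,S3,A3)→rehearsed(A3,S3) ✗
Counterexamples (restrictor triples failing the scope): 2.

2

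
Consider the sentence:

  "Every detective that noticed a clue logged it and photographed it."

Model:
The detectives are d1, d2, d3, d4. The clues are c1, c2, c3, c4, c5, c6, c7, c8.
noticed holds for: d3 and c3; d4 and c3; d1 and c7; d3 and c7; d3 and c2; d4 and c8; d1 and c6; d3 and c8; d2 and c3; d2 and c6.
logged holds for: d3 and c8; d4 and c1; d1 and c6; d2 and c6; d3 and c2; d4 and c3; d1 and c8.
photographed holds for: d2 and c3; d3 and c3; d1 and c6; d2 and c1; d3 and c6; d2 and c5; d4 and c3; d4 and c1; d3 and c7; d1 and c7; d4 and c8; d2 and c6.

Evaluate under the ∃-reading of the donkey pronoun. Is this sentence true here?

"it" takes "a clue" as antecedent — a donkey pronoun bound across the clause boundary.
Weak reading: every detective d with some noticed-clue has at least one noticed-clue c such that logged(d,c) ∧ photographed(d,c).
Per detective: d1:✓  d2:✓  d3:✗  d4:✓
d3 has no witness among its noticed-clues.

False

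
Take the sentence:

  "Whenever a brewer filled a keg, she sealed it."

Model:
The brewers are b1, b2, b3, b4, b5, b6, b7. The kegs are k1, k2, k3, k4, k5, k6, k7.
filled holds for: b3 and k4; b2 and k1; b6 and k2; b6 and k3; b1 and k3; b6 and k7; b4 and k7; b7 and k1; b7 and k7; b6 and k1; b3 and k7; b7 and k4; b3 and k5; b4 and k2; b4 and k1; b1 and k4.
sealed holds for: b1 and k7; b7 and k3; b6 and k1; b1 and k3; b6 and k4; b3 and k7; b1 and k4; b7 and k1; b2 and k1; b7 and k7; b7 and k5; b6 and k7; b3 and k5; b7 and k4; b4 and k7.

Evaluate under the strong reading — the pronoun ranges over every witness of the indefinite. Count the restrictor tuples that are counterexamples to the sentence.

"it" takes "a keg" as antecedent — a donkey pronoun bound across the clause boundary.
Strong reading: for every (b,k) with filled(b,k), sealed(b,k).
Restrictor pairs: (b1,k3) ✓  (b1,k4) ✓  (b2,k1) ✓  (b3,k4) ✗  (b3,k5) ✓  (b3,k7) ✓  (b4,k1) ✗  (b4,k2) ✗  (b4,k7) ✓  (b6,k1) ✓  (b6,k2) ✗  (b6,k3) ✗  (b6,k7) ✓  (b7,k1) ✓  (b7,k4) ✓  (b7,k7) ✓
Counterexamples (restrictor pairs failing the scope): 5.

5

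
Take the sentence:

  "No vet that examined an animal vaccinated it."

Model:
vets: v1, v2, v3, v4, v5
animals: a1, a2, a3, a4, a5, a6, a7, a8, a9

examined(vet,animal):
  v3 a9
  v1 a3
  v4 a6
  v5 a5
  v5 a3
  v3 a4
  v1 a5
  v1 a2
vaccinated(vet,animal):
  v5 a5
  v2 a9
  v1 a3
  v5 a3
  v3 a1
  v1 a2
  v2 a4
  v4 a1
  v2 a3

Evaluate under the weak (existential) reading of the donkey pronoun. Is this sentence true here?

"it" takes "an animal" as antecedent — a donkey pronoun bound across the clause boundary.
Truth condition: for no (v,a) with examined(v,a) does vaccinated(v,a) hold.
Restrictor pairs — does the scope hold? (v1,a2):holds  (v1,a3):holds  (v1,a5):fails  (v3,a4):fails  (v3,a9):fails  (v4,a6):fails  (v5,a3):holds  (v5,a5):holds
Scope holds for 4 pair(s), so the sentence is false.

False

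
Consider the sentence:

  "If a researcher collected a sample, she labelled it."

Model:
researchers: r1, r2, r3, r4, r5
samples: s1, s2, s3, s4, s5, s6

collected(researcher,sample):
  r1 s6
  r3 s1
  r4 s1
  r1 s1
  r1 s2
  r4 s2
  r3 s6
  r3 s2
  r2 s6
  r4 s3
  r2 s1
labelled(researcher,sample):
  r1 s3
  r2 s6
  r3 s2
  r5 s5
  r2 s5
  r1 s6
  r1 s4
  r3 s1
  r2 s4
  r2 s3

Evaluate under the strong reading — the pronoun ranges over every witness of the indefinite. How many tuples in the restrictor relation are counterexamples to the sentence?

"it" takes "a sample" as antecedent — a donkey pronoun bound across the clause boundary.
Strong reading: for every (r,s) with collected(r,s), labelled(r,s).
Restrictor pairs: (r1,s1) ✗  (r1,s2) ✗  (r1,s6) ✓  (r2,s1) ✗  (r2,s6) ✓  (r3,s1) ✓  (r3,s2) ✓  (r3,s6) ✗  (r4,s1) ✗  (r4,s2) ✗  (r4,s3) ✗
Counterexamples (restrictor pairs failing the scope): 7.

7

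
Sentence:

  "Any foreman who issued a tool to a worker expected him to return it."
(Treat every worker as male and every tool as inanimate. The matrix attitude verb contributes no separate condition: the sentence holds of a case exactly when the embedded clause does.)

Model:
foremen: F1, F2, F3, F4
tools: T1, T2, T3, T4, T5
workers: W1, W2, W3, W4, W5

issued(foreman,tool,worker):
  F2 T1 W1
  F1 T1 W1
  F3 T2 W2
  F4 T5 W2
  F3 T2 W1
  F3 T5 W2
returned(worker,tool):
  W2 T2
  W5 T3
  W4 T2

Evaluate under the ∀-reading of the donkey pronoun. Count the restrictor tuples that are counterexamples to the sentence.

"him" takes "a worker" as antecedent and "it" takes "a tool"; both are donkey pronouns co-varying with the restrictor.
Strong reading: for every (f,t,w) with issued(f,t,w), returned(w,t).
Restrictor triples: (F1,T1,W1)→returned(W1,T1) ✗  (F2,T1,W1)→returned(W1,T1) ✗  (F3,T2,W1)→returned(W1,T2) ✗  (F3,T2,W2)→returned(W2,T2) ✓  (F3,T5,W2)→returned(W2,T5) ✗  (F4,T5,W2)→returned(W2,T5) ✗
Counterexamples (restrictor triples failing the scope): 5.

5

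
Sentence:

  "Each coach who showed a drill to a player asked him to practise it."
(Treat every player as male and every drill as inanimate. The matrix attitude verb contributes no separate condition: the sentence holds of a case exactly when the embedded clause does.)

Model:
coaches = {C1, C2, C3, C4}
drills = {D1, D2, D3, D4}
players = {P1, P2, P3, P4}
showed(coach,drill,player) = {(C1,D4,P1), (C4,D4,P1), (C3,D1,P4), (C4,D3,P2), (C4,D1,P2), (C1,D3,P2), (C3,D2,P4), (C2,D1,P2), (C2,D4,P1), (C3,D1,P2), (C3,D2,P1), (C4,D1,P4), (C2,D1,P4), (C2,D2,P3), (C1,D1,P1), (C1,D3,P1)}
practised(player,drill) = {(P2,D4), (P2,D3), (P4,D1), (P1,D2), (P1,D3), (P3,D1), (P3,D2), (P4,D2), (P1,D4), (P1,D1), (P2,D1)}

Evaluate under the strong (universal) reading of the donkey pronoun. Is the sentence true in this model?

True

"him" takes "a player" as antecedent and "it" takes "a drill"; both are donkey pronouns co-varying with the restrictor.
Strong reading: for every (c,d,p) with showed(c,d,p), practised(p,d).
Restrictor triples: (C1,D1,P1)→practised(P1,D1) ✓  (C1,D3,P1)→practised(P1,D3) ✓  (C1,D3,P2)→practised(P2,D3) ✓  (C1,D4,P1)→practised(P1,D4) ✓  (C2,D1,P2)→practised(P2,D1) ✓  (C2,D1,P4)→practised(P4,D1) ✓  (C2,D2,P3)→practised(P3,D2) ✓  (C2,D4,P1)→practised(P1,D4) ✓  (C3,D1,P2)→practised(P2,D1) ✓  (C3,D1,P4)→practised(P4,D1) ✓  (C3,D2,P1)→practised(P1,D2) ✓  (C3,D2,P4)→practised(P4,D2) ✓  (C4,D1,P2)→practised(P2,D1) ✓  (C4,D1,P4)→practised(P4,D1) ✓  (C4,D3,P2)→practised(P2,D3) ✓  (C4,D4,P1)→practised(P1,D4) ✓
Every restrictor triple satisfies the scope.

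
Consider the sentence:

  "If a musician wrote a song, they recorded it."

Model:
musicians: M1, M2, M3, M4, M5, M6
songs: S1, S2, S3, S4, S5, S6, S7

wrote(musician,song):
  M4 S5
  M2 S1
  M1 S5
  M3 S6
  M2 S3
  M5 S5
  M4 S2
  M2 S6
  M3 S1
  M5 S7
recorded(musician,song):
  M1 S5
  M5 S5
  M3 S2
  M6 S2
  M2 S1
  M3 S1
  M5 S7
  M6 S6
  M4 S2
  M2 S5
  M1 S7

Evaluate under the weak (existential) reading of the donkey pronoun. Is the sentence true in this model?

"it" takes "a song" as antecedent — a donkey pronoun bound across the clause boundary.
Weak reading: every musician m with some wrote-song has at least one wrote-song s such that recorded(m,s).
Per musician: M1:✓  M2:✓  M3:✓  M4:✓  M5:✓
Every musician in the restrictor has a witness.

True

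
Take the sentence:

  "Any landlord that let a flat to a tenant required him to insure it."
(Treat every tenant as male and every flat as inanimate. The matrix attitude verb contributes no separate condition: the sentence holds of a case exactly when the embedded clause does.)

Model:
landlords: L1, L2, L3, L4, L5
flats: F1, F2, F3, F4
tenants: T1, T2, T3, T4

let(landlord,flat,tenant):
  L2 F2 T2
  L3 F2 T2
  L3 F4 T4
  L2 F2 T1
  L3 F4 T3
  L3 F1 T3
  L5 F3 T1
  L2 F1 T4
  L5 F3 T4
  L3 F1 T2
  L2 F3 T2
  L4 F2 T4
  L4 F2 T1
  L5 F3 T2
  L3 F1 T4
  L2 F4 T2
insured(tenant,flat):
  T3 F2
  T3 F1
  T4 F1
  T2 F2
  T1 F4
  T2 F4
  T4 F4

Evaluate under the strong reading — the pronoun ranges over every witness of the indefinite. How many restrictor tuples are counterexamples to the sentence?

"him" takes "a tenant" as antecedent and "it" takes "a flat"; both are donkey pronouns co-varying with the restrictor.
Strong reading: for every (l,f,t) with let(l,f,t), insured(t,f).
Restrictor triples: (L2,F1,T4)→insured(T4,F1) ✓  (L2,F2,T1)→insured(T1,F2) ✗  (L2,F2,T2)→insured(T2,F2) ✓  (L2,F3,T2)→insured(T2,F3) ✗  (L2,F4,T2)→insured(T2,F4) ✓  (L3,F1,T2)→insured(T2,F1) ✗  (L3,F1,T3)→insured(T3,F1) ✓  (L3,F1,T4)→insured(T4,F1) ✓  (L3,F2,T2)→insured(T2,F2) ✓  (L3,F4,T3)→insured(T3,F4) ✗  (L3,F4,T4)→insured(T4,F4) ✓  (L4,F2,T1)→insured(T1,F2) ✗  (L4,F2,T4)→insured(T4,F2) ✗  (L5,F3,T1)→insured(T1,F3) ✗  (L5,F3,T2)→insured(T2,F3) ✗  (L5,F3,T4)→insured(T4,F3) ✗
Counterexamples (restrictor triples failing the scope): 9.

9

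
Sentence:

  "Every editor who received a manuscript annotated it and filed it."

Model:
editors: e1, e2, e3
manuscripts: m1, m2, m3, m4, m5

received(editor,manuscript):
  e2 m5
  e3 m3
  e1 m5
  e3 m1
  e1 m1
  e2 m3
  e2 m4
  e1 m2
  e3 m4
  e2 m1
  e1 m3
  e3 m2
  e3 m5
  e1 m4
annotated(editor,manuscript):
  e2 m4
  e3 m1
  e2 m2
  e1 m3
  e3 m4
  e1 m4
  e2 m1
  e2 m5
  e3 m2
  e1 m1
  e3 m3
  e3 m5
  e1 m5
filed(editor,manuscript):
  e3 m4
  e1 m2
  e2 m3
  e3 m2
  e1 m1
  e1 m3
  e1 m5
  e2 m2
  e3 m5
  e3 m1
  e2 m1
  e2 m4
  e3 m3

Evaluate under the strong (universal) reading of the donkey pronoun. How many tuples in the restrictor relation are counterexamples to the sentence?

4

"it" takes "a manuscript" as antecedent — a donkey pronoun bound across the clause boundary.
Strong reading: for every (e,m) with received(e,m), annotated(e,m) ∧ filed(e,m).
Restrictor pairs: (e1,m1) ✓  (e1,m2) ✗  (e1,m3) ✓  (e1,m4) ✗  (e1,m5) ✓  (e2,m1) ✓  (e2,m3) ✗  (e2,m4) ✓  (e2,m5) ✗  (e3,m1) ✓  (e3,m2) ✓  (e3,m3) ✓  (e3,m4) ✓  (e3,m5) ✓
Counterexamples (restrictor pairs failing the scope): 4.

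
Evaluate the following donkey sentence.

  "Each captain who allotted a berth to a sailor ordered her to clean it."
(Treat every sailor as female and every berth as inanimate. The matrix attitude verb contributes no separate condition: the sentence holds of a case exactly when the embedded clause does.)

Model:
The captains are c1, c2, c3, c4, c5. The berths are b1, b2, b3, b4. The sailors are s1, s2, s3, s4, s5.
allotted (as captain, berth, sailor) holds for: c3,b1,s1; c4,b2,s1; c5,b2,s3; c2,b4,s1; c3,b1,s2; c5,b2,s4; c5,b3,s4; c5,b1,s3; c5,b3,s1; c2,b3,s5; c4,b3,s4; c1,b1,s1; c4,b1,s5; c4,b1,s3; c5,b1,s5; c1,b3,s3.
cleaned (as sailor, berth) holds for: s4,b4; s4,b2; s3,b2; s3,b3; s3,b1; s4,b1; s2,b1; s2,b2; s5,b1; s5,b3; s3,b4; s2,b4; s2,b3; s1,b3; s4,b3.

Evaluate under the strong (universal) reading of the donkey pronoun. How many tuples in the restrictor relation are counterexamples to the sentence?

4

"her" takes "a sailor" as antecedent and "it" takes "a berth"; both are donkey pronouns co-varying with the restrictor.
Strong reading: for every (c,b,s) with allotted(c,b,s), cleaned(s,b).
Restrictor triples: (c1,b1,s1)→cleaned(s1,b1) ✗  (c1,b3,s3)→cleaned(s3,b3) ✓  (c2,b3,s5)→cleaned(s5,b3) ✓  (c2,b4,s1)→cleaned(s1,b4) ✗  (c3,b1,s1)→cleaned(s1,b1) ✗  (c3,b1,s2)→cleaned(s2,b1) ✓  (c4,b1,s3)→cleaned(s3,b1) ✓  (c4,b1,s5)→cleaned(s5,b1) ✓  (c4,b2,s1)→cleaned(s1,b2) ✗  (c4,b3,s4)→cleaned(s4,b3) ✓  (c5,b1,s3)→cleaned(s3,b1) ✓  (c5,b1,s5)→cleaned(s5,b1) ✓  (c5,b2,s3)→cleaned(s3,b2) ✓  (c5,b2,s4)→cleaned(s4,b2) ✓  (c5,b3,s1)→cleaned(s1,b3) ✓  (c5,b3,s4)→cleaned(s4,b3) ✓
Counterexamples (restrictor triples failing the scope): 4.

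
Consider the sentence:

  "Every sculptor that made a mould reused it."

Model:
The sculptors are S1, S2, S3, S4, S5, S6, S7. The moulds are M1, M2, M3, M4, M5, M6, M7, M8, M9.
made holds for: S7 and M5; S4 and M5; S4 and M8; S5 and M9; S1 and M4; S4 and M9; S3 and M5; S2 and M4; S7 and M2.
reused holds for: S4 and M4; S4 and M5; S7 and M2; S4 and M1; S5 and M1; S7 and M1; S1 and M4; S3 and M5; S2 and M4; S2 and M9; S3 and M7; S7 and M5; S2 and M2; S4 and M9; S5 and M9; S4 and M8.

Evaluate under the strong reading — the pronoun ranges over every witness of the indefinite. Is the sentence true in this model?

True

"it" takes "a mould" as antecedent — a donkey pronoun bound across the clause boundary.
Strong reading: for every (s,m) with made(s,m), reused(s,m).
Restrictor pairs: (S1,M4) ✓  (S2,M4) ✓  (S3,M5) ✓  (S4,M5) ✓  (S4,M8) ✓  (S4,M9) ✓  (S5,M9) ✓  (S7,M2) ✓  (S7,M5) ✓
Every restrictor pair satisfies the scope.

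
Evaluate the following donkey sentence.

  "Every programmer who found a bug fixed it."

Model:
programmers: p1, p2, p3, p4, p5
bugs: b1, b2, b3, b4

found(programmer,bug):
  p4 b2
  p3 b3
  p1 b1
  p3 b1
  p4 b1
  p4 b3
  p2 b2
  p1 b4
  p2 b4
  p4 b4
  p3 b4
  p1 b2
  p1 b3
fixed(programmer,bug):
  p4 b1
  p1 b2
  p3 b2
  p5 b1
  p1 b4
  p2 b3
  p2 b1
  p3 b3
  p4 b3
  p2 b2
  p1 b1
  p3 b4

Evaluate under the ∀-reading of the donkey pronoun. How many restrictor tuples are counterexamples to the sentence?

"it" takes "a bug" as antecedent — a donkey pronoun bound across the clause boundary.
Strong reading: for every (p,b) with found(p,b), fixed(p,b).
Restrictor pairs: (p1,b1) ✓  (p1,b2) ✓  (p1,b3) ✗  (p1,b4) ✓  (p2,b2) ✓  (p2,b4) ✗  (p3,b1) ✗  (p3,b3) ✓  (p3,b4) ✓  (p4,b1) ✓  (p4,b2) ✗  (p4,b3) ✓  (p4,b4) ✗
Counterexamples (restrictor pairs failing the scope): 5.

5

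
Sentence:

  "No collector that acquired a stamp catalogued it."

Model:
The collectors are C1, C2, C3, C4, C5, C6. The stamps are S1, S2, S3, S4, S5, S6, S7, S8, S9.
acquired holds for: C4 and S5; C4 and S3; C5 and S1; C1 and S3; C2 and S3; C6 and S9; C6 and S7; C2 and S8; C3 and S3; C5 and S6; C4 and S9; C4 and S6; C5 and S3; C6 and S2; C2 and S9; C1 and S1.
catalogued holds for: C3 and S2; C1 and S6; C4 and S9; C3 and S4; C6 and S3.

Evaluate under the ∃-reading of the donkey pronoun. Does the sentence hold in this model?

"it" takes "a stamp" as antecedent — a donkey pronoun bound across the clause boundary.
Truth condition: for no (c,s) with acquired(c,s) does catalogued(c,s) hold.
Restrictor pairs — does the scope hold? (C1,S1):fails  (C1,S3):fails  (C2,S3):fails  (C2,S8):fails  (C2,S9):fails  (C3,S3):fails  (C4,S3):fails  (C4,S5):fails  (C4,S6):fails  (C4,S9):holds  (C5,S1):fails  (C5,S3):fails  (C5,S6):fails  (C6,S2):fails  (C6,S7):fails  (C6,S9):fails
Scope holds for 1 pair(s), so the sentence is false.

False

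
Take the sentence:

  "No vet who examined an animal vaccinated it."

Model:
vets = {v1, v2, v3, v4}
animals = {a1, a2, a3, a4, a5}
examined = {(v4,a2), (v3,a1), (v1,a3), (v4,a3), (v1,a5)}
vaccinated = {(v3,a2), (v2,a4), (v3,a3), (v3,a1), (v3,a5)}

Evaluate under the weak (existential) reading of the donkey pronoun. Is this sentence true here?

"it" takes "an animal" as antecedent — a donkey pronoun bound across the clause boundary.
Truth condition: for no (v,a) with examined(v,a) does vaccinated(v,a) hold.
Restrictor pairs — does the scope hold? (v1,a3):fails  (v1,a5):fails  (v3,a1):holds  (v4,a2):fails  (v4,a3):fails
Scope holds for 1 pair(s), so the sentence is false.

False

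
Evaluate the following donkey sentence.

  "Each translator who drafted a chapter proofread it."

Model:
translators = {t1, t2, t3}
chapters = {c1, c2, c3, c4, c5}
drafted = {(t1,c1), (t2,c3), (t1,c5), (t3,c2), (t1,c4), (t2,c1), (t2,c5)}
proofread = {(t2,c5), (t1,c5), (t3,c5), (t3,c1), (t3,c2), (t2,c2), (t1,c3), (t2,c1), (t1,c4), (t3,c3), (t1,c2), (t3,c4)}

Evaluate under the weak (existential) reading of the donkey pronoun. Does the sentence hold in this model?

"it" takes "a chapter" as antecedent — a donkey pronoun bound across the clause boundary.
Weak reading: every translator t with some drafted-chapter has at least one drafted-chapter c such that proofread(t,c).
Per translator: t1:✓  t2:✓  t3:✓
Every translator in the restrictor has a witness.

True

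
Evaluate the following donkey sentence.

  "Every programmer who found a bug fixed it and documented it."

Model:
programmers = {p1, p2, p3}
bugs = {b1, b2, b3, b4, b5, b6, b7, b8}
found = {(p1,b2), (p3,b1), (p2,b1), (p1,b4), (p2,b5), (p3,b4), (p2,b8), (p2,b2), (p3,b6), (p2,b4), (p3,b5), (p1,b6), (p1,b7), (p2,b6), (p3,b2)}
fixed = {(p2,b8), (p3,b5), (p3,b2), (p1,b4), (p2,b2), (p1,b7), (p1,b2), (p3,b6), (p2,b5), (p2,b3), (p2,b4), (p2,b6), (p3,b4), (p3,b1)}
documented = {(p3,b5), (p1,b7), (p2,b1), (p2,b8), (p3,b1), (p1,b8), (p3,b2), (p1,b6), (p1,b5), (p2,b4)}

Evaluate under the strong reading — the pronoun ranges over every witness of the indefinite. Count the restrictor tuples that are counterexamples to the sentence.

9

"it" takes "a bug" as antecedent — a donkey pronoun bound across the clause boundary.
Strong reading: for every (p,b) with found(p,b), fixed(p,b) ∧ documented(p,b).
Restrictor pairs: (p1,b2) ✗  (p1,b4) ✗  (p1,b6) ✗  (p1,b7) ✓  (p2,b1) ✗  (p2,b2) ✗  (p2,b4) ✓  (p2,b5) ✗  (p2,b6) ✗  (p2,b8) ✓  (p3,b1) ✓  (p3,b2) ✓  (p3,b4) ✗  (p3,b5) ✓  (p3,b6) ✗
Counterexamples (restrictor pairs failing the scope): 9.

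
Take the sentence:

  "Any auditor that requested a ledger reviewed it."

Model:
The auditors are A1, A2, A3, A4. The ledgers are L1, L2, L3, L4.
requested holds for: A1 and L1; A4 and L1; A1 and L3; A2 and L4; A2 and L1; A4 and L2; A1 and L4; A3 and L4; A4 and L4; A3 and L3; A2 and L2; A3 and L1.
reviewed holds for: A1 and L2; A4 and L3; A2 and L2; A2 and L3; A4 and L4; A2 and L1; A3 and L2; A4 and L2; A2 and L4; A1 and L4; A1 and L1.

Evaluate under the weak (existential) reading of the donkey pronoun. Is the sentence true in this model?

False

"it" takes "a ledger" as antecedent — a donkey pronoun bound across the clause boundary.
Weak reading: every auditor a with some requested-ledger has at least one requested-ledger l such that reviewed(a,l).
Per auditor: A1:✓  A2:✓  A3:✗  A4:✓
A3 has no witness among its requested-ledgers.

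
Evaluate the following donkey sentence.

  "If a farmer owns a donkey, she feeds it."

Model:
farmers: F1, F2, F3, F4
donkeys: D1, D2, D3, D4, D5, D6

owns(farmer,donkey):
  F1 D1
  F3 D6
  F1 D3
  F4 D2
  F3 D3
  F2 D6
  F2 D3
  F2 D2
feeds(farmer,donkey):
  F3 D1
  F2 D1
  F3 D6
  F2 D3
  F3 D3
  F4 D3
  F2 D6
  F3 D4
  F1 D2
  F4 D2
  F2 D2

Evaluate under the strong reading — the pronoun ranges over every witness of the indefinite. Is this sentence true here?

False

"it" takes "a donkey" as antecedent — a donkey pronoun bound across the clause boundary.
Strong reading: for every (f,d) with owns(f,d), feeds(f,d).
Restrictor pairs: (F1,D1) ✗  (F1,D3) ✗  (F2,D2) ✓  (F2,D3) ✓  (F2,D6) ✓  (F3,D3) ✓  (F3,D6) ✓  (F4,D2) ✓
Counterexample: (F1,D1) is in owns but fails the scope.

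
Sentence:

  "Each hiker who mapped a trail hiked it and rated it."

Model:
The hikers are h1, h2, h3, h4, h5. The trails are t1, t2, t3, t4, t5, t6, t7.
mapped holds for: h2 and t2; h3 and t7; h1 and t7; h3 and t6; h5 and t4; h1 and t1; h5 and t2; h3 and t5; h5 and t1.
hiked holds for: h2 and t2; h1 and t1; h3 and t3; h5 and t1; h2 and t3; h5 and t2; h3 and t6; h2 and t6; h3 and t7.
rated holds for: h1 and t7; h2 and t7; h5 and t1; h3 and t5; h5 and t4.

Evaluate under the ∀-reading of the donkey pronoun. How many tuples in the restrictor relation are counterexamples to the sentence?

8

"it" takes "a trail" as antecedent — a donkey pronoun bound across the clause boundary.
Strong reading: for every (h,t) with mapped(h,t), hiked(h,t) ∧ rated(h,t).
Restrictor pairs: (h1,t1) ✗  (h1,t7) ✗  (h2,t2) ✗  (h3,t5) ✗  (h3,t6) ✗  (h3,t7) ✗  (h5,t1) ✓  (h5,t2) ✗  (h5,t4) ✗
Counterexamples (restrictor pairs failing the scope): 8.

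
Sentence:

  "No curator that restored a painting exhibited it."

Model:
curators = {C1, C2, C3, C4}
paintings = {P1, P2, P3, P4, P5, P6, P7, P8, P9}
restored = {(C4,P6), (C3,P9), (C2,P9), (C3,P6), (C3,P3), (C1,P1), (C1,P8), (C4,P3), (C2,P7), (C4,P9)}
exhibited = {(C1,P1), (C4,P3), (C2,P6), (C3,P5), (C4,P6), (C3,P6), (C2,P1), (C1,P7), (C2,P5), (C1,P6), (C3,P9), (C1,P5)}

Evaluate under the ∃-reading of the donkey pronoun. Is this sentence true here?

False

"it" takes "a painting" as antecedent — a donkey pronoun bound across the clause boundary.
Truth condition: for no (c,p) with restored(c,p) does exhibited(c,p) hold.
Restrictor pairs — does the scope hold? (C1,P1):holds  (C1,P8):fails  (C2,P7):fails  (C2,P9):fails  (C3,P3):fails  (C3,P6):holds  (C3,P9):holds  (C4,P3):holds  (C4,P6):holds  (C4,P9):fails
Scope holds for 5 pair(s), so the sentence is false.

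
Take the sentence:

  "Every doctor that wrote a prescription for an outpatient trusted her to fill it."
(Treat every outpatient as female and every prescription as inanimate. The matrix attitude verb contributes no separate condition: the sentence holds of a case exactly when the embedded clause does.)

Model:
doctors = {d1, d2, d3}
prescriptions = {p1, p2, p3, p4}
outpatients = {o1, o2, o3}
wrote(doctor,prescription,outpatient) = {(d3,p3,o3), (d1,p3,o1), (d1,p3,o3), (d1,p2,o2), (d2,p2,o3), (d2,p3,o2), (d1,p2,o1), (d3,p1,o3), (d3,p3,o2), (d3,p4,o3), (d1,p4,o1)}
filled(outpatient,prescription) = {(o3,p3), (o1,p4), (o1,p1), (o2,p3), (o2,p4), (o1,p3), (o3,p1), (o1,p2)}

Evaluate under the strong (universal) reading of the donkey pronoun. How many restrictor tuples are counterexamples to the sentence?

"her" takes "an outpatient" as antecedent and "it" takes "a prescription"; both are donkey pronouns co-varying with the restrictor.
Strong reading: for every (d,p,o) with wrote(d,p,o), filled(o,p).
Restrictor triples: (d1,p2,o1)→filled(o1,p2) ✓  (d1,p2,o2)→filled(o2,p2) ✗  (d1,p3,o1)→filled(o1,p3) ✓  (d1,p3,o3)→filled(o3,p3) ✓  (d1,p4,o1)→filled(o1,p4) ✓  (d2,p2,o3)→filled(o3,p2) ✗  (d2,p3,o2)→filled(o2,p3) ✓  (d3,p1,o3)→filled(o3,p1) ✓  (d3,p3,o2)→filled(o2,p3) ✓  (d3,p3,o3)→filled(o3,p3) ✓  (d3,p4,o3)→filled(o3,p4) ✗
Counterexamples (restrictor triples failing the scope): 3.

3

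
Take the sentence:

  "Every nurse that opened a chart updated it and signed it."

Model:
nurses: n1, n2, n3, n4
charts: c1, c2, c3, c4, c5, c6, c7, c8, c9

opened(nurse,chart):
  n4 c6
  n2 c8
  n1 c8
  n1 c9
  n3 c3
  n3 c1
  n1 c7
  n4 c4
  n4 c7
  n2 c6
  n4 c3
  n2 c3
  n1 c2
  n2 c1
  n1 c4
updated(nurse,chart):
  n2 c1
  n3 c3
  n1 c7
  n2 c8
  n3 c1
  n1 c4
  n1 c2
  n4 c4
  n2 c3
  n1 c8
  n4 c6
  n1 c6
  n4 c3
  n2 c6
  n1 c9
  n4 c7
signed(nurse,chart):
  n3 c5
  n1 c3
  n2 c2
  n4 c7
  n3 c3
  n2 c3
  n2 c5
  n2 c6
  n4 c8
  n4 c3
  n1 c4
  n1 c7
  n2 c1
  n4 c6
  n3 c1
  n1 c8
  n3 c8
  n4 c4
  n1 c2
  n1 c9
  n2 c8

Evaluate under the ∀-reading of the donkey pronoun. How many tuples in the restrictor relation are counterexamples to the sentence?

"it" takes "a chart" as antecedent — a donkey pronoun bound across the clause boundary.
Strong reading: for every (n,c) with opened(n,c), updated(n,c) ∧ signed(n,c).
Restrictor pairs: (n1,c2) ✓  (n1,c4) ✓  (n1,c7) ✓  (n1,c8) ✓  (n1,c9) ✓  (n2,c1) ✓  (n2,c3) ✓  (n2,c6) ✓  (n2,c8) ✓  (n3,c1) ✓  (n3,c3) ✓  (n4,c3) ✓  (n4,c4) ✓  (n4,c6) ✓  (n4,c7) ✓
Counterexamples (restrictor pairs failing the scope): 0.

0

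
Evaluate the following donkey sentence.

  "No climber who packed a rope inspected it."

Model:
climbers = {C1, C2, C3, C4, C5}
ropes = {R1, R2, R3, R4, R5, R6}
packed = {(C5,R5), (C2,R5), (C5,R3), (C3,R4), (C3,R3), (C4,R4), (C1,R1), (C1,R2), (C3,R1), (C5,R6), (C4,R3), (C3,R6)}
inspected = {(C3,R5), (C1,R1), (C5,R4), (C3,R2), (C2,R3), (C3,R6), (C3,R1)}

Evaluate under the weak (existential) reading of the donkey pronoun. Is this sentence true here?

"it" takes "a rope" as antecedent — a donkey pronoun bound across the clause boundary.
Truth condition: for no (c,r) with packed(c,r) does inspected(c,r) hold.
Restrictor pairs — does the scope hold? (C1,R1):holds  (C1,R2):fails  (C2,R5):fails  (C3,R1):holds  (C3,R3):fails  (C3,R4):fails  (C3,R6):holds  (C4,R3):fails  (C4,R4):fails  (C5,R3):fails  (C5,R5):fails  (C5,R6):fails
Scope holds for 3 pair(s), so the sentence is false.

False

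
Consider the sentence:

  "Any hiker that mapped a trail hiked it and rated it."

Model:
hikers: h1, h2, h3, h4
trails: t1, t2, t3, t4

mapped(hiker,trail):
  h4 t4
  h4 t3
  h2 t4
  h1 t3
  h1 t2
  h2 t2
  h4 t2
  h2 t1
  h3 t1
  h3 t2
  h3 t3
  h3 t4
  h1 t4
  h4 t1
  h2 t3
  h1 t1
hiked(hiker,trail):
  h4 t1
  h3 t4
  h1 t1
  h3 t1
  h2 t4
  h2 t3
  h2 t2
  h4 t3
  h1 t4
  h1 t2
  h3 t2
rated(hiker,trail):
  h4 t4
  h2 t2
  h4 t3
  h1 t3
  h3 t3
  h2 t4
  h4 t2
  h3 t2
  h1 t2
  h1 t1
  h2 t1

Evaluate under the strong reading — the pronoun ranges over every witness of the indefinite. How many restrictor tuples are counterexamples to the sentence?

10

"it" takes "a trail" as antecedent — a donkey pronoun bound across the clause boundary.
Strong reading: for every (h,t) with mapped(h,t), hiked(h,t) ∧ rated(h,t).
Restrictor pairs: (h1,t1) ✓  (h1,t2) ✓  (h1,t3) ✗  (h1,t4) ✗  (h2,t1) ✗  (h2,t2) ✓  (h2,t3) ✗  (h2,t4) ✓  (h3,t1) ✗  (h3,t2) ✓  (h3,t3) ✗  (h3,t4) ✗  (h4,t1) ✗  (h4,t2) ✗  (h4,t3) ✓  (h4,t4) ✗
Counterexamples (restrictor pairs failing the scope): 10.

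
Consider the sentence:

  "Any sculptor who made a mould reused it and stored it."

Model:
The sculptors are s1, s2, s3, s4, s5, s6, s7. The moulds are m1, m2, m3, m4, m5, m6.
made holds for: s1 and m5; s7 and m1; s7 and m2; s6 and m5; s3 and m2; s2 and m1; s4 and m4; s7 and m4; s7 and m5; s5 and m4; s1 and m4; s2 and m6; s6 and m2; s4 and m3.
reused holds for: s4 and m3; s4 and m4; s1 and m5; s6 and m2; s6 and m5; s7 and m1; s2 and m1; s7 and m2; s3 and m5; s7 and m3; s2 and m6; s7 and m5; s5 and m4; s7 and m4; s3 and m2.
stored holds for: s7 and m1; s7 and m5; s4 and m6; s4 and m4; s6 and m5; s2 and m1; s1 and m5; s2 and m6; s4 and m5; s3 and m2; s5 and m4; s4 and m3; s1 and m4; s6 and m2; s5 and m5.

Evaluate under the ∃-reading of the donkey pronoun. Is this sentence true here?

True

"it" takes "a mould" as antecedent — a donkey pronoun bound across the clause boundary.
Weak reading: every sculptor s with some made-mould has at least one made-mould m such that reused(s,m) ∧ stored(s,m).
Per sculptor: s1:✓  s2:✓  s3:✓  s4:✓  s5:✓  s6:✓  s7:✓
Every sculptor in the restrictor has a witness.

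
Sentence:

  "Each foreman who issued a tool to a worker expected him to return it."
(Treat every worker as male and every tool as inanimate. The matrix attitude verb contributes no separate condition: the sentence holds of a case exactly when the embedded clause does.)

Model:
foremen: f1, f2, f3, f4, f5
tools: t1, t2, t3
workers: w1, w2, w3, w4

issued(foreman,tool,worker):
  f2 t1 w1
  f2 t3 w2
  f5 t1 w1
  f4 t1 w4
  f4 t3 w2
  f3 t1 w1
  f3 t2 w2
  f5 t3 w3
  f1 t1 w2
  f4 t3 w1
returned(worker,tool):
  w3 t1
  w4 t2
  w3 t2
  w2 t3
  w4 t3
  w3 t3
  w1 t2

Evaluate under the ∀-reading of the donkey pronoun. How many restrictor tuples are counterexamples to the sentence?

"him" takes "a worker" as antecedent and "it" takes "a tool"; both are donkey pronouns co-varying with the restrictor.
Strong reading: for every (f,t,w) with issued(f,t,w), returned(w,t).
Restrictor triples: (f1,t1,w2)→returned(w2,t1) ✗  (f2,t1,w1)→returned(w1,t1) ✗  (f2,t3,w2)→returned(w2,t3) ✓  (f3,t1,w1)→returned(w1,t1) ✗  (f3,t2,w2)→returned(w2,t2) ✗  (f4,t1,w4)→returned(w4,t1) ✗  (f4,t3,w1)→returned(w1,t3) ✗  (f4,t3,w2)→returned(w2,t3) ✓  (f5,t1,w1)→returned(w1,t1) ✗  (f5,t3,w3)→returned(w3,t3) ✓
Counterexamples (restrictor triples failing the scope): 7.

7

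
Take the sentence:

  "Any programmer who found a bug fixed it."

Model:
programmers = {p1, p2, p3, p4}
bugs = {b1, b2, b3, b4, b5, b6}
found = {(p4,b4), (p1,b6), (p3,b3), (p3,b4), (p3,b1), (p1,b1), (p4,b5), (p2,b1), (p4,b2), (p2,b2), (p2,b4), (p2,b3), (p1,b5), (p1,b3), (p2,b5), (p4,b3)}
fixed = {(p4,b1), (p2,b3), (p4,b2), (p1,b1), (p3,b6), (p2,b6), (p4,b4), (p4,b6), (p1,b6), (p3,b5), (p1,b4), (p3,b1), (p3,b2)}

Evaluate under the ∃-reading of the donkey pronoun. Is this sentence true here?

True

"it" takes "a bug" as antecedent — a donkey pronoun bound across the clause boundary.
Weak reading: every programmer p with some found-bug has at least one found-bug b such that fixed(p,b).
Per programmer: p1:✓  p2:✓  p3:✓  p4:✓
Every programmer in the restrictor has a witness.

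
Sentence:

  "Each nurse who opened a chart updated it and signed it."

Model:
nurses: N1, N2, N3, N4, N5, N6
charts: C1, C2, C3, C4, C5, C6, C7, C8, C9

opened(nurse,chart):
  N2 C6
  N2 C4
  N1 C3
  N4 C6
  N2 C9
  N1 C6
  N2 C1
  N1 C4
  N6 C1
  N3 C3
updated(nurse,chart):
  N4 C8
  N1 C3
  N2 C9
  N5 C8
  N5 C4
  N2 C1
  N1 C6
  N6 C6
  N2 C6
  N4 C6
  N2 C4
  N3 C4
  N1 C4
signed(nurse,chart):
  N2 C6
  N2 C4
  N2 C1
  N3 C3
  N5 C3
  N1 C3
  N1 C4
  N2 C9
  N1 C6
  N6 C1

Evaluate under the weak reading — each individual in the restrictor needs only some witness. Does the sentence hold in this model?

False

"it" takes "a chart" as antecedent — a donkey pronoun bound across the clause boundary.
Weak reading: every nurse n with some opened-chart has at least one opened-chart c such that updated(n,c) ∧ signed(n,c).
Per nurse: N1:✓  N2:✓  N3:✗  N4:✗  N6:✗
N3 has no witness among its opened-charts.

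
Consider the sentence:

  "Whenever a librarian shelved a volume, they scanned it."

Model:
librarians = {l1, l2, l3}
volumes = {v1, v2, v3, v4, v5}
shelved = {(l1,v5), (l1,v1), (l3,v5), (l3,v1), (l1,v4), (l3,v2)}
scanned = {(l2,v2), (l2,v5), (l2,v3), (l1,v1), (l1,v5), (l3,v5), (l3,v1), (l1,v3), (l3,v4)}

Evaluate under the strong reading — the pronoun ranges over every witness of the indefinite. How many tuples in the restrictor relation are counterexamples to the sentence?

"it" takes "a volume" as antecedent — a donkey pronoun bound across the clause boundary.
Strong reading: for every (l,v) with shelved(l,v), scanned(l,v).
Restrictor pairs: (l1,v1) ✓  (l1,v4) ✗  (l1,v5) ✓  (l3,v1) ✓  (l3,v2) ✗  (l3,v5) ✓
Counterexamples (restrictor pairs failing the scope): 2.

2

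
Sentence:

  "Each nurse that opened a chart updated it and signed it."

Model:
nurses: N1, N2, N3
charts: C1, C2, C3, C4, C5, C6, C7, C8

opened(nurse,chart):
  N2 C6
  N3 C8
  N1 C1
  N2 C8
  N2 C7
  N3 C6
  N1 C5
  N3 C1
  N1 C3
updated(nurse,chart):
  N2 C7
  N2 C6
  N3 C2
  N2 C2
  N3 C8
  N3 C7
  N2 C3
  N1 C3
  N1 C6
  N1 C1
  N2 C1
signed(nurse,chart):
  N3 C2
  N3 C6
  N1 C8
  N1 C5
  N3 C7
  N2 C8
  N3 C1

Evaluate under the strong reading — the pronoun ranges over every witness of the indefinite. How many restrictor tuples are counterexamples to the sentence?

"it" takes "a chart" as antecedent — a donkey pronoun bound across the clause boundary.
Strong reading: for every (n,c) with opened(n,c), updated(n,c) ∧ signed(n,c).
Restrictor pairs: (N1,C1) ✗  (N1,C3) ✗  (N1,C5) ✗  (N2,C6) ✗  (N2,C7) ✗  (N2,C8) ✗  (N3,C1) ✗  (N3,C6) ✗  (N3,C8) ✗
Counterexamples (restrictor pairs failing the scope): 9.

9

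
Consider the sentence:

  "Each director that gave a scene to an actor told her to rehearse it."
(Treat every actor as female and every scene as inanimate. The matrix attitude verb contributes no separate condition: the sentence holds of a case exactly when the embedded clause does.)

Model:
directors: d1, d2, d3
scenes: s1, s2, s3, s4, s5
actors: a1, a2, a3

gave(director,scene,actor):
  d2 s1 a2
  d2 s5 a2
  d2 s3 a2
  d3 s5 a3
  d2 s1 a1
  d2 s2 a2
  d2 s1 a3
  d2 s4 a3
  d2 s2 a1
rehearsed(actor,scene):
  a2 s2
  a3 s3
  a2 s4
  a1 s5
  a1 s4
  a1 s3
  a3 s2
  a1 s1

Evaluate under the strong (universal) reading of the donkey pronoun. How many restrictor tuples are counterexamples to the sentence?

"her" takes "an actor" as antecedent and "it" takes "a scene"; both are donkey pronouns co-varying with the restrictor.
Strong reading: for every (d,s,a) with gave(d,s,a), rehearsed(a,s).
Restrictor triples: (d2,s1,a1)→rehearsed(a1,s1) ✓  (d2,s1,a2)→rehearsed(a2,s1) ✗  (d2,s1,a3)→rehearsed(a3,s1) ✗  (d2,s2,a1)→rehearsed(a1,s2) ✗  (d2,s2,a2)→rehearsed(a2,s2) ✓  (d2,s3,a2)→rehearsed(a2,s3) ✗  (d2,s4,a3)→rehearsed(a3,s4) ✗  (d2,s5,a2)→rehearsed(a2,s5) ✗  (d3,s5,a3)→rehearsed(a3,s5) ✗
Counterexamples (restrictor triples failing the scope): 7.

7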